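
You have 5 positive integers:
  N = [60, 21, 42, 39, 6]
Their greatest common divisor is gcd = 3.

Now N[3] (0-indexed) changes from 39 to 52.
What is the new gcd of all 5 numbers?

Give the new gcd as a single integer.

Answer: 1

Derivation:
Numbers: [60, 21, 42, 39, 6], gcd = 3
Change: index 3, 39 -> 52
gcd of the OTHER numbers (without index 3): gcd([60, 21, 42, 6]) = 3
New gcd = gcd(g_others, new_val) = gcd(3, 52) = 1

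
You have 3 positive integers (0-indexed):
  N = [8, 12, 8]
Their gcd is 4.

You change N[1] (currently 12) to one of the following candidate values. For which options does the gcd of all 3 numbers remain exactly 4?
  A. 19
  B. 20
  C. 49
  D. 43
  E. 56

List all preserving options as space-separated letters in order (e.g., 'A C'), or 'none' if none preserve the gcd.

Old gcd = 4; gcd of others (without N[1]) = 8
New gcd for candidate v: gcd(8, v). Preserves old gcd iff gcd(8, v) = 4.
  Option A: v=19, gcd(8,19)=1 -> changes
  Option B: v=20, gcd(8,20)=4 -> preserves
  Option C: v=49, gcd(8,49)=1 -> changes
  Option D: v=43, gcd(8,43)=1 -> changes
  Option E: v=56, gcd(8,56)=8 -> changes

Answer: B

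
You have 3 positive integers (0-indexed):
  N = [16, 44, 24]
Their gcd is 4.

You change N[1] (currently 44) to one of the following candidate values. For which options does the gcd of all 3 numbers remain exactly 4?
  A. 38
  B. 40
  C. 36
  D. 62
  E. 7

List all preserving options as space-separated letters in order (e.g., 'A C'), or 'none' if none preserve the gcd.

Old gcd = 4; gcd of others (without N[1]) = 8
New gcd for candidate v: gcd(8, v). Preserves old gcd iff gcd(8, v) = 4.
  Option A: v=38, gcd(8,38)=2 -> changes
  Option B: v=40, gcd(8,40)=8 -> changes
  Option C: v=36, gcd(8,36)=4 -> preserves
  Option D: v=62, gcd(8,62)=2 -> changes
  Option E: v=7, gcd(8,7)=1 -> changes

Answer: C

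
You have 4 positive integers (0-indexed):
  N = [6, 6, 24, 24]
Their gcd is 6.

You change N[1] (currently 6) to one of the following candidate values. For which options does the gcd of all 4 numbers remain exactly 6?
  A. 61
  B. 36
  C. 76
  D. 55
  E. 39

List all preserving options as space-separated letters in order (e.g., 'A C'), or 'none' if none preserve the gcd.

Old gcd = 6; gcd of others (without N[1]) = 6
New gcd for candidate v: gcd(6, v). Preserves old gcd iff gcd(6, v) = 6.
  Option A: v=61, gcd(6,61)=1 -> changes
  Option B: v=36, gcd(6,36)=6 -> preserves
  Option C: v=76, gcd(6,76)=2 -> changes
  Option D: v=55, gcd(6,55)=1 -> changes
  Option E: v=39, gcd(6,39)=3 -> changes

Answer: B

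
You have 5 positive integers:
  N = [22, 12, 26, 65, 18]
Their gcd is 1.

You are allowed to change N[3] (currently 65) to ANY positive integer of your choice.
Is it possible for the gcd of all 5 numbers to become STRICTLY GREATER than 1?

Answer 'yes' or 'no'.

Current gcd = 1
gcd of all OTHER numbers (without N[3]=65): gcd([22, 12, 26, 18]) = 2
The new gcd after any change is gcd(2, new_value).
This can be at most 2.
Since 2 > old gcd 1, the gcd CAN increase (e.g., set N[3] = 2).

Answer: yes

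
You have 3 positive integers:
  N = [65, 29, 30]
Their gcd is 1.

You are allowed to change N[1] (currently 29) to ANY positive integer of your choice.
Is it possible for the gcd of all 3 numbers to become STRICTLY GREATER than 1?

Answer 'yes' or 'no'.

Current gcd = 1
gcd of all OTHER numbers (without N[1]=29): gcd([65, 30]) = 5
The new gcd after any change is gcd(5, new_value).
This can be at most 5.
Since 5 > old gcd 1, the gcd CAN increase (e.g., set N[1] = 5).

Answer: yes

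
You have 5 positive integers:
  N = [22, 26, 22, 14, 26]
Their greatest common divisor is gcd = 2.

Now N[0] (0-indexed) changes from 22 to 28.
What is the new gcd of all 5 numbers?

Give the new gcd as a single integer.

Answer: 2

Derivation:
Numbers: [22, 26, 22, 14, 26], gcd = 2
Change: index 0, 22 -> 28
gcd of the OTHER numbers (without index 0): gcd([26, 22, 14, 26]) = 2
New gcd = gcd(g_others, new_val) = gcd(2, 28) = 2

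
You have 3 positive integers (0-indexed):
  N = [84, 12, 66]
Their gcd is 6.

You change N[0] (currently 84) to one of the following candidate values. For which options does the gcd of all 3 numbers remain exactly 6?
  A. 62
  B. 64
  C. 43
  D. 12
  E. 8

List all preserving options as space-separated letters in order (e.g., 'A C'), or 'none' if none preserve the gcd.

Old gcd = 6; gcd of others (without N[0]) = 6
New gcd for candidate v: gcd(6, v). Preserves old gcd iff gcd(6, v) = 6.
  Option A: v=62, gcd(6,62)=2 -> changes
  Option B: v=64, gcd(6,64)=2 -> changes
  Option C: v=43, gcd(6,43)=1 -> changes
  Option D: v=12, gcd(6,12)=6 -> preserves
  Option E: v=8, gcd(6,8)=2 -> changes

Answer: D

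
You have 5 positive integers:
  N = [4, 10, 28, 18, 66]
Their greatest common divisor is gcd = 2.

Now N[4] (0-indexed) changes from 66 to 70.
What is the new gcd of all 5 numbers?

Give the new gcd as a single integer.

Numbers: [4, 10, 28, 18, 66], gcd = 2
Change: index 4, 66 -> 70
gcd of the OTHER numbers (without index 4): gcd([4, 10, 28, 18]) = 2
New gcd = gcd(g_others, new_val) = gcd(2, 70) = 2

Answer: 2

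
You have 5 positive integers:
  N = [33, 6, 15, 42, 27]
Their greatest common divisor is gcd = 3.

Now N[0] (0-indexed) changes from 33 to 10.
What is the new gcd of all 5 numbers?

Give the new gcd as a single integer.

Numbers: [33, 6, 15, 42, 27], gcd = 3
Change: index 0, 33 -> 10
gcd of the OTHER numbers (without index 0): gcd([6, 15, 42, 27]) = 3
New gcd = gcd(g_others, new_val) = gcd(3, 10) = 1

Answer: 1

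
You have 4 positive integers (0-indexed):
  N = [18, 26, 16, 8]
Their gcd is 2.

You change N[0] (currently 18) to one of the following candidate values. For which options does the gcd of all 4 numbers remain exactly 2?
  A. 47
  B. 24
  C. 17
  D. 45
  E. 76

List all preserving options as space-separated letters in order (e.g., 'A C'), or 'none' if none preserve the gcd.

Old gcd = 2; gcd of others (without N[0]) = 2
New gcd for candidate v: gcd(2, v). Preserves old gcd iff gcd(2, v) = 2.
  Option A: v=47, gcd(2,47)=1 -> changes
  Option B: v=24, gcd(2,24)=2 -> preserves
  Option C: v=17, gcd(2,17)=1 -> changes
  Option D: v=45, gcd(2,45)=1 -> changes
  Option E: v=76, gcd(2,76)=2 -> preserves

Answer: B E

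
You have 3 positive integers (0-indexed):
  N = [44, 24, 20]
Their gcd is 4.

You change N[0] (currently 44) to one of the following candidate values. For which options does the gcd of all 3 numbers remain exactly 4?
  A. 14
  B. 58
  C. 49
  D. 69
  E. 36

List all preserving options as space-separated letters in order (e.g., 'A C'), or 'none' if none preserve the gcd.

Old gcd = 4; gcd of others (without N[0]) = 4
New gcd for candidate v: gcd(4, v). Preserves old gcd iff gcd(4, v) = 4.
  Option A: v=14, gcd(4,14)=2 -> changes
  Option B: v=58, gcd(4,58)=2 -> changes
  Option C: v=49, gcd(4,49)=1 -> changes
  Option D: v=69, gcd(4,69)=1 -> changes
  Option E: v=36, gcd(4,36)=4 -> preserves

Answer: E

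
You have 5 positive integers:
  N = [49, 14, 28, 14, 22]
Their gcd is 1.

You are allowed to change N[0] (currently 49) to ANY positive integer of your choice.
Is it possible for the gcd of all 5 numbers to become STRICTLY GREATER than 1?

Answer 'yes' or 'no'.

Current gcd = 1
gcd of all OTHER numbers (without N[0]=49): gcd([14, 28, 14, 22]) = 2
The new gcd after any change is gcd(2, new_value).
This can be at most 2.
Since 2 > old gcd 1, the gcd CAN increase (e.g., set N[0] = 2).

Answer: yes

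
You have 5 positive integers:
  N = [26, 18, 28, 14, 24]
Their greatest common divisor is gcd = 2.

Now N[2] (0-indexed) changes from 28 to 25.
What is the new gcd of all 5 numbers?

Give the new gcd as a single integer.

Answer: 1

Derivation:
Numbers: [26, 18, 28, 14, 24], gcd = 2
Change: index 2, 28 -> 25
gcd of the OTHER numbers (without index 2): gcd([26, 18, 14, 24]) = 2
New gcd = gcd(g_others, new_val) = gcd(2, 25) = 1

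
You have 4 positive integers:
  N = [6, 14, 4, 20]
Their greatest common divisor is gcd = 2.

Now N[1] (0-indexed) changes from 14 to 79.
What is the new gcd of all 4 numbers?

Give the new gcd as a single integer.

Answer: 1

Derivation:
Numbers: [6, 14, 4, 20], gcd = 2
Change: index 1, 14 -> 79
gcd of the OTHER numbers (without index 1): gcd([6, 4, 20]) = 2
New gcd = gcd(g_others, new_val) = gcd(2, 79) = 1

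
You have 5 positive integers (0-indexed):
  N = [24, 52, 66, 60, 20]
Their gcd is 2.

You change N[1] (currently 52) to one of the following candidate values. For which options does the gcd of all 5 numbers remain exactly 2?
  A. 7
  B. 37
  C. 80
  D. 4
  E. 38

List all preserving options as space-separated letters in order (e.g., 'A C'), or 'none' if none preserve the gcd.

Old gcd = 2; gcd of others (without N[1]) = 2
New gcd for candidate v: gcd(2, v). Preserves old gcd iff gcd(2, v) = 2.
  Option A: v=7, gcd(2,7)=1 -> changes
  Option B: v=37, gcd(2,37)=1 -> changes
  Option C: v=80, gcd(2,80)=2 -> preserves
  Option D: v=4, gcd(2,4)=2 -> preserves
  Option E: v=38, gcd(2,38)=2 -> preserves

Answer: C D E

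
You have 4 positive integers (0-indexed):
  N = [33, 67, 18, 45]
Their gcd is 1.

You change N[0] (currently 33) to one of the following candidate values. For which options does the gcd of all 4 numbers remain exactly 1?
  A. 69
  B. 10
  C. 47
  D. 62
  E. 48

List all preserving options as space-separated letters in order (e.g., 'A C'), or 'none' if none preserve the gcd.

Answer: A B C D E

Derivation:
Old gcd = 1; gcd of others (without N[0]) = 1
New gcd for candidate v: gcd(1, v). Preserves old gcd iff gcd(1, v) = 1.
  Option A: v=69, gcd(1,69)=1 -> preserves
  Option B: v=10, gcd(1,10)=1 -> preserves
  Option C: v=47, gcd(1,47)=1 -> preserves
  Option D: v=62, gcd(1,62)=1 -> preserves
  Option E: v=48, gcd(1,48)=1 -> preserves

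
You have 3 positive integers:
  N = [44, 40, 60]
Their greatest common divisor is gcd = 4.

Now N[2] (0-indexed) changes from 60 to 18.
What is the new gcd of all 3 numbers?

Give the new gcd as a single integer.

Numbers: [44, 40, 60], gcd = 4
Change: index 2, 60 -> 18
gcd of the OTHER numbers (without index 2): gcd([44, 40]) = 4
New gcd = gcd(g_others, new_val) = gcd(4, 18) = 2

Answer: 2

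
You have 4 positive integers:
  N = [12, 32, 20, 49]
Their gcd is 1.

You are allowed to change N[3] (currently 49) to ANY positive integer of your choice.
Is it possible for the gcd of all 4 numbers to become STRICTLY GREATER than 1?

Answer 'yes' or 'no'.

Answer: yes

Derivation:
Current gcd = 1
gcd of all OTHER numbers (without N[3]=49): gcd([12, 32, 20]) = 4
The new gcd after any change is gcd(4, new_value).
This can be at most 4.
Since 4 > old gcd 1, the gcd CAN increase (e.g., set N[3] = 4).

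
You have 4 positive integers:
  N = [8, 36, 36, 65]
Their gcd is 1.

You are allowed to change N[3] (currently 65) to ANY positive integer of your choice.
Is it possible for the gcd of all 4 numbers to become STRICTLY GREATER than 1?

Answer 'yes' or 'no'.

Current gcd = 1
gcd of all OTHER numbers (without N[3]=65): gcd([8, 36, 36]) = 4
The new gcd after any change is gcd(4, new_value).
This can be at most 4.
Since 4 > old gcd 1, the gcd CAN increase (e.g., set N[3] = 4).

Answer: yes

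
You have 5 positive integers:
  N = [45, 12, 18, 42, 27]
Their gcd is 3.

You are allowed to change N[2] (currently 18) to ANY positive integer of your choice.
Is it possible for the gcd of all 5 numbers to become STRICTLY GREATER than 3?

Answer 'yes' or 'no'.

Current gcd = 3
gcd of all OTHER numbers (without N[2]=18): gcd([45, 12, 42, 27]) = 3
The new gcd after any change is gcd(3, new_value).
This can be at most 3.
Since 3 = old gcd 3, the gcd can only stay the same or decrease.

Answer: no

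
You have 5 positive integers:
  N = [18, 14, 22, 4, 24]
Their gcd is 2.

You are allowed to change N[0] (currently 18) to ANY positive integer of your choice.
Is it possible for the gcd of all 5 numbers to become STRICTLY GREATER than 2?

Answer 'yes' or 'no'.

Answer: no

Derivation:
Current gcd = 2
gcd of all OTHER numbers (without N[0]=18): gcd([14, 22, 4, 24]) = 2
The new gcd after any change is gcd(2, new_value).
This can be at most 2.
Since 2 = old gcd 2, the gcd can only stay the same or decrease.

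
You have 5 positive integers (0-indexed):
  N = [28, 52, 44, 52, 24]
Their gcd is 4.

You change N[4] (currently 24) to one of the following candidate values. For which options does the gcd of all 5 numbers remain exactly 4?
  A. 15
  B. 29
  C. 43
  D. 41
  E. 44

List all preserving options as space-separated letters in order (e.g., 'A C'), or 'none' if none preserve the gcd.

Answer: E

Derivation:
Old gcd = 4; gcd of others (without N[4]) = 4
New gcd for candidate v: gcd(4, v). Preserves old gcd iff gcd(4, v) = 4.
  Option A: v=15, gcd(4,15)=1 -> changes
  Option B: v=29, gcd(4,29)=1 -> changes
  Option C: v=43, gcd(4,43)=1 -> changes
  Option D: v=41, gcd(4,41)=1 -> changes
  Option E: v=44, gcd(4,44)=4 -> preserves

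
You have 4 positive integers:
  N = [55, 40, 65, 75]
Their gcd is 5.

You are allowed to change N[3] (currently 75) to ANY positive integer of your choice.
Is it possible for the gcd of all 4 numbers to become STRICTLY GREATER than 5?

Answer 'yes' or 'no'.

Answer: no

Derivation:
Current gcd = 5
gcd of all OTHER numbers (without N[3]=75): gcd([55, 40, 65]) = 5
The new gcd after any change is gcd(5, new_value).
This can be at most 5.
Since 5 = old gcd 5, the gcd can only stay the same or decrease.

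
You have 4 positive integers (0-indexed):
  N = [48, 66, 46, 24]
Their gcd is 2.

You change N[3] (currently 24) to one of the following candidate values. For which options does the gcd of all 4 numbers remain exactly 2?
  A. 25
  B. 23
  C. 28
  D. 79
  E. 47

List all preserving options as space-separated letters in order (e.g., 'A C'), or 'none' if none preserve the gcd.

Answer: C

Derivation:
Old gcd = 2; gcd of others (without N[3]) = 2
New gcd for candidate v: gcd(2, v). Preserves old gcd iff gcd(2, v) = 2.
  Option A: v=25, gcd(2,25)=1 -> changes
  Option B: v=23, gcd(2,23)=1 -> changes
  Option C: v=28, gcd(2,28)=2 -> preserves
  Option D: v=79, gcd(2,79)=1 -> changes
  Option E: v=47, gcd(2,47)=1 -> changes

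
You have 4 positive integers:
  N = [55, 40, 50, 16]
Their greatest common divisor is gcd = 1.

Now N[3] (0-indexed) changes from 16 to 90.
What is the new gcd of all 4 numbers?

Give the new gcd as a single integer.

Numbers: [55, 40, 50, 16], gcd = 1
Change: index 3, 16 -> 90
gcd of the OTHER numbers (without index 3): gcd([55, 40, 50]) = 5
New gcd = gcd(g_others, new_val) = gcd(5, 90) = 5

Answer: 5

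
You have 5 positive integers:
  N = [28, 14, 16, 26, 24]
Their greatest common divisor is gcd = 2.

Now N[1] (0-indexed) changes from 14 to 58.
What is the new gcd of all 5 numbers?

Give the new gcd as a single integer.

Answer: 2

Derivation:
Numbers: [28, 14, 16, 26, 24], gcd = 2
Change: index 1, 14 -> 58
gcd of the OTHER numbers (without index 1): gcd([28, 16, 26, 24]) = 2
New gcd = gcd(g_others, new_val) = gcd(2, 58) = 2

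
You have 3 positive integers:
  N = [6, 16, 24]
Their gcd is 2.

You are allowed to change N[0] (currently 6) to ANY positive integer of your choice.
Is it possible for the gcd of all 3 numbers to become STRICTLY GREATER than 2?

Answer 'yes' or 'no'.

Current gcd = 2
gcd of all OTHER numbers (without N[0]=6): gcd([16, 24]) = 8
The new gcd after any change is gcd(8, new_value).
This can be at most 8.
Since 8 > old gcd 2, the gcd CAN increase (e.g., set N[0] = 8).

Answer: yes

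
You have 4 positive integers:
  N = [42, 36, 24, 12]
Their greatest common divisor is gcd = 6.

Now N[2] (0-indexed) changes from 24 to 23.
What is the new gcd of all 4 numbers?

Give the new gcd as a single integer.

Answer: 1

Derivation:
Numbers: [42, 36, 24, 12], gcd = 6
Change: index 2, 24 -> 23
gcd of the OTHER numbers (without index 2): gcd([42, 36, 12]) = 6
New gcd = gcd(g_others, new_val) = gcd(6, 23) = 1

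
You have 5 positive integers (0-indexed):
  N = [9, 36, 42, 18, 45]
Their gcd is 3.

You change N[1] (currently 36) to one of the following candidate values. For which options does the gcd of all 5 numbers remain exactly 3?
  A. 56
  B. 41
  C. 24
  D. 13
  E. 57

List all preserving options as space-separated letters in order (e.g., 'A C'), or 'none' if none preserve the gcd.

Answer: C E

Derivation:
Old gcd = 3; gcd of others (without N[1]) = 3
New gcd for candidate v: gcd(3, v). Preserves old gcd iff gcd(3, v) = 3.
  Option A: v=56, gcd(3,56)=1 -> changes
  Option B: v=41, gcd(3,41)=1 -> changes
  Option C: v=24, gcd(3,24)=3 -> preserves
  Option D: v=13, gcd(3,13)=1 -> changes
  Option E: v=57, gcd(3,57)=3 -> preserves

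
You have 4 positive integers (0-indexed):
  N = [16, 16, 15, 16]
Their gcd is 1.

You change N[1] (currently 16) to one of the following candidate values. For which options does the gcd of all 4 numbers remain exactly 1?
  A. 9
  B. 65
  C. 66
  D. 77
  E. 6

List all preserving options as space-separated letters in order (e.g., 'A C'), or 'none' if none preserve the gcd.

Old gcd = 1; gcd of others (without N[1]) = 1
New gcd for candidate v: gcd(1, v). Preserves old gcd iff gcd(1, v) = 1.
  Option A: v=9, gcd(1,9)=1 -> preserves
  Option B: v=65, gcd(1,65)=1 -> preserves
  Option C: v=66, gcd(1,66)=1 -> preserves
  Option D: v=77, gcd(1,77)=1 -> preserves
  Option E: v=6, gcd(1,6)=1 -> preserves

Answer: A B C D E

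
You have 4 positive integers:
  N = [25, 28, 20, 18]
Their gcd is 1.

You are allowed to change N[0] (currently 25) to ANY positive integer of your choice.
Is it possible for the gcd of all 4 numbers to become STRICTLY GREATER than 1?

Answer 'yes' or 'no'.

Current gcd = 1
gcd of all OTHER numbers (without N[0]=25): gcd([28, 20, 18]) = 2
The new gcd after any change is gcd(2, new_value).
This can be at most 2.
Since 2 > old gcd 1, the gcd CAN increase (e.g., set N[0] = 2).

Answer: yes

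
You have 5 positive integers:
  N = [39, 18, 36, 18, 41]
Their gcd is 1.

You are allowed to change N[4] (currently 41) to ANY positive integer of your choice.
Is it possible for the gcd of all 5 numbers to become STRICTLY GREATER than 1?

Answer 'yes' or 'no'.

Current gcd = 1
gcd of all OTHER numbers (without N[4]=41): gcd([39, 18, 36, 18]) = 3
The new gcd after any change is gcd(3, new_value).
This can be at most 3.
Since 3 > old gcd 1, the gcd CAN increase (e.g., set N[4] = 3).

Answer: yes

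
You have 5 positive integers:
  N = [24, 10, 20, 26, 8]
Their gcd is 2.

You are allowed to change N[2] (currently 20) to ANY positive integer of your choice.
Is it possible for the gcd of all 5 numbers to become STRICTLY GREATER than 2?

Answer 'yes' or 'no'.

Current gcd = 2
gcd of all OTHER numbers (without N[2]=20): gcd([24, 10, 26, 8]) = 2
The new gcd after any change is gcd(2, new_value).
This can be at most 2.
Since 2 = old gcd 2, the gcd can only stay the same or decrease.

Answer: no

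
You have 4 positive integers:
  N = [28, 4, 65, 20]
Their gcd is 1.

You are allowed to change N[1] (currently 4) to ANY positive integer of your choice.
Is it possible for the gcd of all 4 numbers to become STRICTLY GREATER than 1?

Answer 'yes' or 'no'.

Current gcd = 1
gcd of all OTHER numbers (without N[1]=4): gcd([28, 65, 20]) = 1
The new gcd after any change is gcd(1, new_value).
This can be at most 1.
Since 1 = old gcd 1, the gcd can only stay the same or decrease.

Answer: no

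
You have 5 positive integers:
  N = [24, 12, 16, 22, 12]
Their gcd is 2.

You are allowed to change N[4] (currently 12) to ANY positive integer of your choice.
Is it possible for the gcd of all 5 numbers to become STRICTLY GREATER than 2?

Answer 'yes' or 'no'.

Current gcd = 2
gcd of all OTHER numbers (without N[4]=12): gcd([24, 12, 16, 22]) = 2
The new gcd after any change is gcd(2, new_value).
This can be at most 2.
Since 2 = old gcd 2, the gcd can only stay the same or decrease.

Answer: no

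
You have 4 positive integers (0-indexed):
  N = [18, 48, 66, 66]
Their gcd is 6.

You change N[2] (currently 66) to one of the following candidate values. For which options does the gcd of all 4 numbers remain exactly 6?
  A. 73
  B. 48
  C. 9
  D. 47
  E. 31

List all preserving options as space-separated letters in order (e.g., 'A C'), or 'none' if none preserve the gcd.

Answer: B

Derivation:
Old gcd = 6; gcd of others (without N[2]) = 6
New gcd for candidate v: gcd(6, v). Preserves old gcd iff gcd(6, v) = 6.
  Option A: v=73, gcd(6,73)=1 -> changes
  Option B: v=48, gcd(6,48)=6 -> preserves
  Option C: v=9, gcd(6,9)=3 -> changes
  Option D: v=47, gcd(6,47)=1 -> changes
  Option E: v=31, gcd(6,31)=1 -> changes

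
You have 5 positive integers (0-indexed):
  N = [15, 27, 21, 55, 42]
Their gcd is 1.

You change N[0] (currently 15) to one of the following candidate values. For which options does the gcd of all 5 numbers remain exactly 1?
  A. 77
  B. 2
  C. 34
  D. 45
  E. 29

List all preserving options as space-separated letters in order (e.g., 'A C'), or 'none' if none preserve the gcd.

Old gcd = 1; gcd of others (without N[0]) = 1
New gcd for candidate v: gcd(1, v). Preserves old gcd iff gcd(1, v) = 1.
  Option A: v=77, gcd(1,77)=1 -> preserves
  Option B: v=2, gcd(1,2)=1 -> preserves
  Option C: v=34, gcd(1,34)=1 -> preserves
  Option D: v=45, gcd(1,45)=1 -> preserves
  Option E: v=29, gcd(1,29)=1 -> preserves

Answer: A B C D E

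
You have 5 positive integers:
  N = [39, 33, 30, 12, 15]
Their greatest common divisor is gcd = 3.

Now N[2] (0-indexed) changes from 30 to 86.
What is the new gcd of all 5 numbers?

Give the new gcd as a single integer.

Numbers: [39, 33, 30, 12, 15], gcd = 3
Change: index 2, 30 -> 86
gcd of the OTHER numbers (without index 2): gcd([39, 33, 12, 15]) = 3
New gcd = gcd(g_others, new_val) = gcd(3, 86) = 1

Answer: 1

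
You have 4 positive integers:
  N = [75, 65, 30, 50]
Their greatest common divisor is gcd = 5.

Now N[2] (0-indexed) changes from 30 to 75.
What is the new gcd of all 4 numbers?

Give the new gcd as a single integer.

Answer: 5

Derivation:
Numbers: [75, 65, 30, 50], gcd = 5
Change: index 2, 30 -> 75
gcd of the OTHER numbers (without index 2): gcd([75, 65, 50]) = 5
New gcd = gcd(g_others, new_val) = gcd(5, 75) = 5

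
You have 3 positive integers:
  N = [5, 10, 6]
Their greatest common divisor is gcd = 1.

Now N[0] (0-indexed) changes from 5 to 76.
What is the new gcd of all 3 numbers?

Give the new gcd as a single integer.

Numbers: [5, 10, 6], gcd = 1
Change: index 0, 5 -> 76
gcd of the OTHER numbers (without index 0): gcd([10, 6]) = 2
New gcd = gcd(g_others, new_val) = gcd(2, 76) = 2

Answer: 2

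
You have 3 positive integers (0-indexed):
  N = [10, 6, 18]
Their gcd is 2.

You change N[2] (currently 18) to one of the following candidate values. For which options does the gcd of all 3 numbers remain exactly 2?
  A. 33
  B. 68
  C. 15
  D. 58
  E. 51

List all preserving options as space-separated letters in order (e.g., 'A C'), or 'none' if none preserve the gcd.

Answer: B D

Derivation:
Old gcd = 2; gcd of others (without N[2]) = 2
New gcd for candidate v: gcd(2, v). Preserves old gcd iff gcd(2, v) = 2.
  Option A: v=33, gcd(2,33)=1 -> changes
  Option B: v=68, gcd(2,68)=2 -> preserves
  Option C: v=15, gcd(2,15)=1 -> changes
  Option D: v=58, gcd(2,58)=2 -> preserves
  Option E: v=51, gcd(2,51)=1 -> changes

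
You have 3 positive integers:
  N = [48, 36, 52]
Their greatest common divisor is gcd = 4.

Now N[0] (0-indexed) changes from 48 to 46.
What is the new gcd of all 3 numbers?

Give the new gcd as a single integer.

Numbers: [48, 36, 52], gcd = 4
Change: index 0, 48 -> 46
gcd of the OTHER numbers (without index 0): gcd([36, 52]) = 4
New gcd = gcd(g_others, new_val) = gcd(4, 46) = 2

Answer: 2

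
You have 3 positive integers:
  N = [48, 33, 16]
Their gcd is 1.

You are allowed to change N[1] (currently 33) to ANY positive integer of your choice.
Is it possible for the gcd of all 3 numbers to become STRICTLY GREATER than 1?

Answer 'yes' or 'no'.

Answer: yes

Derivation:
Current gcd = 1
gcd of all OTHER numbers (without N[1]=33): gcd([48, 16]) = 16
The new gcd after any change is gcd(16, new_value).
This can be at most 16.
Since 16 > old gcd 1, the gcd CAN increase (e.g., set N[1] = 16).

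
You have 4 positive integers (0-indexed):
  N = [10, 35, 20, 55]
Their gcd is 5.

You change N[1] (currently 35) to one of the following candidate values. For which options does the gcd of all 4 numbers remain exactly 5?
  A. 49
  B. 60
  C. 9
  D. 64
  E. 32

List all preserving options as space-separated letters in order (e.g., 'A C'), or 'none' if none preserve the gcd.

Old gcd = 5; gcd of others (without N[1]) = 5
New gcd for candidate v: gcd(5, v). Preserves old gcd iff gcd(5, v) = 5.
  Option A: v=49, gcd(5,49)=1 -> changes
  Option B: v=60, gcd(5,60)=5 -> preserves
  Option C: v=9, gcd(5,9)=1 -> changes
  Option D: v=64, gcd(5,64)=1 -> changes
  Option E: v=32, gcd(5,32)=1 -> changes

Answer: B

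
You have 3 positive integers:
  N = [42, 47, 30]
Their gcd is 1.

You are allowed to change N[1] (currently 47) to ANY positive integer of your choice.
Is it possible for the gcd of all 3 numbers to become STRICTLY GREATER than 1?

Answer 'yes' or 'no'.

Answer: yes

Derivation:
Current gcd = 1
gcd of all OTHER numbers (without N[1]=47): gcd([42, 30]) = 6
The new gcd after any change is gcd(6, new_value).
This can be at most 6.
Since 6 > old gcd 1, the gcd CAN increase (e.g., set N[1] = 6).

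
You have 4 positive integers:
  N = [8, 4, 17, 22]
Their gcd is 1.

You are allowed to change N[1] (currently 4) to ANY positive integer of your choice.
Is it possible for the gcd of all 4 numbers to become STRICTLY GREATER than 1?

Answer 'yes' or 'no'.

Current gcd = 1
gcd of all OTHER numbers (without N[1]=4): gcd([8, 17, 22]) = 1
The new gcd after any change is gcd(1, new_value).
This can be at most 1.
Since 1 = old gcd 1, the gcd can only stay the same or decrease.

Answer: no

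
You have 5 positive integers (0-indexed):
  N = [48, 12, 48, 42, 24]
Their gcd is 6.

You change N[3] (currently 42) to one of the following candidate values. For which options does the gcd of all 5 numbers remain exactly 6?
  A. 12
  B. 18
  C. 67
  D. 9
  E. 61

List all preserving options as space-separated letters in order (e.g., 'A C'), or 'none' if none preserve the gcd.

Answer: B

Derivation:
Old gcd = 6; gcd of others (without N[3]) = 12
New gcd for candidate v: gcd(12, v). Preserves old gcd iff gcd(12, v) = 6.
  Option A: v=12, gcd(12,12)=12 -> changes
  Option B: v=18, gcd(12,18)=6 -> preserves
  Option C: v=67, gcd(12,67)=1 -> changes
  Option D: v=9, gcd(12,9)=3 -> changes
  Option E: v=61, gcd(12,61)=1 -> changes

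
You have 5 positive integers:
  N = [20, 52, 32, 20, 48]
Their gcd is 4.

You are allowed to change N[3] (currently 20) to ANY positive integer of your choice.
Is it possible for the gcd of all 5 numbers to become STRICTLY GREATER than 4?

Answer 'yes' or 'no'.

Answer: no

Derivation:
Current gcd = 4
gcd of all OTHER numbers (without N[3]=20): gcd([20, 52, 32, 48]) = 4
The new gcd after any change is gcd(4, new_value).
This can be at most 4.
Since 4 = old gcd 4, the gcd can only stay the same or decrease.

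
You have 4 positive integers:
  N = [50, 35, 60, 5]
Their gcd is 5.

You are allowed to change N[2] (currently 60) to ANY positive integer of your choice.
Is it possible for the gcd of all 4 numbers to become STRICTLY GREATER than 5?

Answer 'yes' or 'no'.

Answer: no

Derivation:
Current gcd = 5
gcd of all OTHER numbers (without N[2]=60): gcd([50, 35, 5]) = 5
The new gcd after any change is gcd(5, new_value).
This can be at most 5.
Since 5 = old gcd 5, the gcd can only stay the same or decrease.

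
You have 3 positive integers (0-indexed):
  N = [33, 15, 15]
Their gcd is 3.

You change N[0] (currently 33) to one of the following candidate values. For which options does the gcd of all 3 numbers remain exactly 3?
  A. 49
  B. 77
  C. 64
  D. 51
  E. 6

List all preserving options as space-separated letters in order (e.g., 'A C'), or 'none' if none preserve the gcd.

Old gcd = 3; gcd of others (without N[0]) = 15
New gcd for candidate v: gcd(15, v). Preserves old gcd iff gcd(15, v) = 3.
  Option A: v=49, gcd(15,49)=1 -> changes
  Option B: v=77, gcd(15,77)=1 -> changes
  Option C: v=64, gcd(15,64)=1 -> changes
  Option D: v=51, gcd(15,51)=3 -> preserves
  Option E: v=6, gcd(15,6)=3 -> preserves

Answer: D E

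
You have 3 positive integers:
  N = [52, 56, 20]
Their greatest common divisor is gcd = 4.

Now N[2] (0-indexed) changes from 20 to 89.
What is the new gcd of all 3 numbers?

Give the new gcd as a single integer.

Numbers: [52, 56, 20], gcd = 4
Change: index 2, 20 -> 89
gcd of the OTHER numbers (without index 2): gcd([52, 56]) = 4
New gcd = gcd(g_others, new_val) = gcd(4, 89) = 1

Answer: 1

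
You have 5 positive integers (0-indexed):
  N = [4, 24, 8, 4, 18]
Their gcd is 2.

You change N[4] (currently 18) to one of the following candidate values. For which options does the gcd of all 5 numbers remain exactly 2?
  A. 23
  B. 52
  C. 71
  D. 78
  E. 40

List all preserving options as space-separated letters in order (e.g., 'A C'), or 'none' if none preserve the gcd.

Old gcd = 2; gcd of others (without N[4]) = 4
New gcd for candidate v: gcd(4, v). Preserves old gcd iff gcd(4, v) = 2.
  Option A: v=23, gcd(4,23)=1 -> changes
  Option B: v=52, gcd(4,52)=4 -> changes
  Option C: v=71, gcd(4,71)=1 -> changes
  Option D: v=78, gcd(4,78)=2 -> preserves
  Option E: v=40, gcd(4,40)=4 -> changes

Answer: D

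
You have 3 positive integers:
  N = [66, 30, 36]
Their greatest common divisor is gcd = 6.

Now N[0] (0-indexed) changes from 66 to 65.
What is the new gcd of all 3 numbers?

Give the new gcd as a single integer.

Answer: 1

Derivation:
Numbers: [66, 30, 36], gcd = 6
Change: index 0, 66 -> 65
gcd of the OTHER numbers (without index 0): gcd([30, 36]) = 6
New gcd = gcd(g_others, new_val) = gcd(6, 65) = 1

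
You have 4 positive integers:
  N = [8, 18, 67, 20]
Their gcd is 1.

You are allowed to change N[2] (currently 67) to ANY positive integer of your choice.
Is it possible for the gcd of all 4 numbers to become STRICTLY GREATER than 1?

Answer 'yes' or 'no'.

Current gcd = 1
gcd of all OTHER numbers (without N[2]=67): gcd([8, 18, 20]) = 2
The new gcd after any change is gcd(2, new_value).
This can be at most 2.
Since 2 > old gcd 1, the gcd CAN increase (e.g., set N[2] = 2).

Answer: yes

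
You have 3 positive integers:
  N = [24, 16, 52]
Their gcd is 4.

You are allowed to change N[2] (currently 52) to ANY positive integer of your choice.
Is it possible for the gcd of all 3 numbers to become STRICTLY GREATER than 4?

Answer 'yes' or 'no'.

Current gcd = 4
gcd of all OTHER numbers (without N[2]=52): gcd([24, 16]) = 8
The new gcd after any change is gcd(8, new_value).
This can be at most 8.
Since 8 > old gcd 4, the gcd CAN increase (e.g., set N[2] = 8).

Answer: yes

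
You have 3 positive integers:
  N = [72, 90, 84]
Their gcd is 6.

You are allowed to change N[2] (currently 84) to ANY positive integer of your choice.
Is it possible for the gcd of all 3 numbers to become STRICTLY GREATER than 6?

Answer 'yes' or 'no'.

Answer: yes

Derivation:
Current gcd = 6
gcd of all OTHER numbers (without N[2]=84): gcd([72, 90]) = 18
The new gcd after any change is gcd(18, new_value).
This can be at most 18.
Since 18 > old gcd 6, the gcd CAN increase (e.g., set N[2] = 18).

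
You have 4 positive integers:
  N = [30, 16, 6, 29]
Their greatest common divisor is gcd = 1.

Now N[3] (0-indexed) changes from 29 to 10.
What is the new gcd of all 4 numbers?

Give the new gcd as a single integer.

Numbers: [30, 16, 6, 29], gcd = 1
Change: index 3, 29 -> 10
gcd of the OTHER numbers (without index 3): gcd([30, 16, 6]) = 2
New gcd = gcd(g_others, new_val) = gcd(2, 10) = 2

Answer: 2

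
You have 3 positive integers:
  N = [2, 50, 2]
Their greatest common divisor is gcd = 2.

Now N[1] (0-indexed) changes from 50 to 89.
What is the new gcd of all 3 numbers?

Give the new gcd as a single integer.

Answer: 1

Derivation:
Numbers: [2, 50, 2], gcd = 2
Change: index 1, 50 -> 89
gcd of the OTHER numbers (without index 1): gcd([2, 2]) = 2
New gcd = gcd(g_others, new_val) = gcd(2, 89) = 1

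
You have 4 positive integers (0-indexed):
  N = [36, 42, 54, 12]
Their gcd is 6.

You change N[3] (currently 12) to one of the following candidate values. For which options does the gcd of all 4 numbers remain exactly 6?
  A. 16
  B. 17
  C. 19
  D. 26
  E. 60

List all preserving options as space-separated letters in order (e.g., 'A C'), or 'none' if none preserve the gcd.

Old gcd = 6; gcd of others (without N[3]) = 6
New gcd for candidate v: gcd(6, v). Preserves old gcd iff gcd(6, v) = 6.
  Option A: v=16, gcd(6,16)=2 -> changes
  Option B: v=17, gcd(6,17)=1 -> changes
  Option C: v=19, gcd(6,19)=1 -> changes
  Option D: v=26, gcd(6,26)=2 -> changes
  Option E: v=60, gcd(6,60)=6 -> preserves

Answer: E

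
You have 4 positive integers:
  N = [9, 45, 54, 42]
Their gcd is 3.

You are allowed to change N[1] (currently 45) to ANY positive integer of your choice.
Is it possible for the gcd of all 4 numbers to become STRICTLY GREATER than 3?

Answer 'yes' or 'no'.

Answer: no

Derivation:
Current gcd = 3
gcd of all OTHER numbers (without N[1]=45): gcd([9, 54, 42]) = 3
The new gcd after any change is gcd(3, new_value).
This can be at most 3.
Since 3 = old gcd 3, the gcd can only stay the same or decrease.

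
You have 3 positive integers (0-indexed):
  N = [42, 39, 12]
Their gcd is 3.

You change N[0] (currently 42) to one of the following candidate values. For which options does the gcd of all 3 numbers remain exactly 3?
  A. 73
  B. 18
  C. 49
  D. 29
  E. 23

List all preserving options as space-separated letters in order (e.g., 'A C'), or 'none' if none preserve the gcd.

Answer: B

Derivation:
Old gcd = 3; gcd of others (without N[0]) = 3
New gcd for candidate v: gcd(3, v). Preserves old gcd iff gcd(3, v) = 3.
  Option A: v=73, gcd(3,73)=1 -> changes
  Option B: v=18, gcd(3,18)=3 -> preserves
  Option C: v=49, gcd(3,49)=1 -> changes
  Option D: v=29, gcd(3,29)=1 -> changes
  Option E: v=23, gcd(3,23)=1 -> changes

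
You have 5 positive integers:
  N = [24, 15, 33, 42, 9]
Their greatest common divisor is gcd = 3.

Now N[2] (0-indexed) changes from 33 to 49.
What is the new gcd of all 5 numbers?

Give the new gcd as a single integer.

Answer: 1

Derivation:
Numbers: [24, 15, 33, 42, 9], gcd = 3
Change: index 2, 33 -> 49
gcd of the OTHER numbers (without index 2): gcd([24, 15, 42, 9]) = 3
New gcd = gcd(g_others, new_val) = gcd(3, 49) = 1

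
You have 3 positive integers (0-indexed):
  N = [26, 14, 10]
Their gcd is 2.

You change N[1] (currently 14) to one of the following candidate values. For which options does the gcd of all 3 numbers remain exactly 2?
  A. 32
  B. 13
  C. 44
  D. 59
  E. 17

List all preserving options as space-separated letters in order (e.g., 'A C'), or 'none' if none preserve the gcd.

Answer: A C

Derivation:
Old gcd = 2; gcd of others (without N[1]) = 2
New gcd for candidate v: gcd(2, v). Preserves old gcd iff gcd(2, v) = 2.
  Option A: v=32, gcd(2,32)=2 -> preserves
  Option B: v=13, gcd(2,13)=1 -> changes
  Option C: v=44, gcd(2,44)=2 -> preserves
  Option D: v=59, gcd(2,59)=1 -> changes
  Option E: v=17, gcd(2,17)=1 -> changes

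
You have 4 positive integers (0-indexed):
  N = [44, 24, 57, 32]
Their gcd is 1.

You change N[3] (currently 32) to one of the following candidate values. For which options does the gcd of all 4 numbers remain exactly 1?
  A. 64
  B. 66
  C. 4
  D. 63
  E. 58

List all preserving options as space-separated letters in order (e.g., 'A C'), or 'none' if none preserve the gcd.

Old gcd = 1; gcd of others (without N[3]) = 1
New gcd for candidate v: gcd(1, v). Preserves old gcd iff gcd(1, v) = 1.
  Option A: v=64, gcd(1,64)=1 -> preserves
  Option B: v=66, gcd(1,66)=1 -> preserves
  Option C: v=4, gcd(1,4)=1 -> preserves
  Option D: v=63, gcd(1,63)=1 -> preserves
  Option E: v=58, gcd(1,58)=1 -> preserves

Answer: A B C D E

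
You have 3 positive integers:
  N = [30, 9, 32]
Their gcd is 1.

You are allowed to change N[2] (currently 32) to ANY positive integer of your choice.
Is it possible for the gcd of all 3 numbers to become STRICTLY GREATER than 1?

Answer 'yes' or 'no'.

Current gcd = 1
gcd of all OTHER numbers (without N[2]=32): gcd([30, 9]) = 3
The new gcd after any change is gcd(3, new_value).
This can be at most 3.
Since 3 > old gcd 1, the gcd CAN increase (e.g., set N[2] = 3).

Answer: yes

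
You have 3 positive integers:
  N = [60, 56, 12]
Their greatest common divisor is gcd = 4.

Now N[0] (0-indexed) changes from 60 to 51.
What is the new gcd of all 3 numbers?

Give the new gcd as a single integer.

Numbers: [60, 56, 12], gcd = 4
Change: index 0, 60 -> 51
gcd of the OTHER numbers (without index 0): gcd([56, 12]) = 4
New gcd = gcd(g_others, new_val) = gcd(4, 51) = 1

Answer: 1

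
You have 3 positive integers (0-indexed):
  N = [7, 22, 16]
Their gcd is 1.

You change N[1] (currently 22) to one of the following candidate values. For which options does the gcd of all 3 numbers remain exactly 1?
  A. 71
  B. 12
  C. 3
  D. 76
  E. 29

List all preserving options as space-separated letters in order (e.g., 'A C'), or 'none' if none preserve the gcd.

Answer: A B C D E

Derivation:
Old gcd = 1; gcd of others (without N[1]) = 1
New gcd for candidate v: gcd(1, v). Preserves old gcd iff gcd(1, v) = 1.
  Option A: v=71, gcd(1,71)=1 -> preserves
  Option B: v=12, gcd(1,12)=1 -> preserves
  Option C: v=3, gcd(1,3)=1 -> preserves
  Option D: v=76, gcd(1,76)=1 -> preserves
  Option E: v=29, gcd(1,29)=1 -> preserves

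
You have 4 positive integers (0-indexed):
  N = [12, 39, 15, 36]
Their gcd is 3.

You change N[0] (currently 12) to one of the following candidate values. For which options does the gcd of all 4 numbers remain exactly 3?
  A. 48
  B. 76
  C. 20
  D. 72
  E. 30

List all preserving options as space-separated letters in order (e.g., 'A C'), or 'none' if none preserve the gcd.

Old gcd = 3; gcd of others (without N[0]) = 3
New gcd for candidate v: gcd(3, v). Preserves old gcd iff gcd(3, v) = 3.
  Option A: v=48, gcd(3,48)=3 -> preserves
  Option B: v=76, gcd(3,76)=1 -> changes
  Option C: v=20, gcd(3,20)=1 -> changes
  Option D: v=72, gcd(3,72)=3 -> preserves
  Option E: v=30, gcd(3,30)=3 -> preserves

Answer: A D E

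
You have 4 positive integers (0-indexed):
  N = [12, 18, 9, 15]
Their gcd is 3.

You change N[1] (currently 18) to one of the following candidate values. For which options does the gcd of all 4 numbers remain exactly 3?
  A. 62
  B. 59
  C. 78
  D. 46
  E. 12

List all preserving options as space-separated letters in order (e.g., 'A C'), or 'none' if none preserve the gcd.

Old gcd = 3; gcd of others (without N[1]) = 3
New gcd for candidate v: gcd(3, v). Preserves old gcd iff gcd(3, v) = 3.
  Option A: v=62, gcd(3,62)=1 -> changes
  Option B: v=59, gcd(3,59)=1 -> changes
  Option C: v=78, gcd(3,78)=3 -> preserves
  Option D: v=46, gcd(3,46)=1 -> changes
  Option E: v=12, gcd(3,12)=3 -> preserves

Answer: C E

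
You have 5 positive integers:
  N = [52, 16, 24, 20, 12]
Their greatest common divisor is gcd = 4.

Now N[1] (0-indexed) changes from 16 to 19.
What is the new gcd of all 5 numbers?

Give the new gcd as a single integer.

Answer: 1

Derivation:
Numbers: [52, 16, 24, 20, 12], gcd = 4
Change: index 1, 16 -> 19
gcd of the OTHER numbers (without index 1): gcd([52, 24, 20, 12]) = 4
New gcd = gcd(g_others, new_val) = gcd(4, 19) = 1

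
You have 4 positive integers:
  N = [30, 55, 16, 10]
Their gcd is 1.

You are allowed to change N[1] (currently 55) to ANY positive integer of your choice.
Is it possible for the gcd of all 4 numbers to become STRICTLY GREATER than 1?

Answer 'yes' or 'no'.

Answer: yes

Derivation:
Current gcd = 1
gcd of all OTHER numbers (without N[1]=55): gcd([30, 16, 10]) = 2
The new gcd after any change is gcd(2, new_value).
This can be at most 2.
Since 2 > old gcd 1, the gcd CAN increase (e.g., set N[1] = 2).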